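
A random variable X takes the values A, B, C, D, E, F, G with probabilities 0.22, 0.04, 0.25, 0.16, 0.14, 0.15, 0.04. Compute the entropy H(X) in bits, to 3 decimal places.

H = −Σ pᵢ log₂ pᵢ.
−0.22·log₂(0.22) = 0.4806
−0.04·log₂(0.04) = 0.1858
−0.25·log₂(0.25) = 0.5000
−0.16·log₂(0.16) = 0.4230
−0.14·log₂(0.14) = 0.3971
−0.15·log₂(0.15) = 0.4105
−0.04·log₂(0.04) = 0.1858
Sum ≈ 2.5828 → 2.583 bits.

2.583 bits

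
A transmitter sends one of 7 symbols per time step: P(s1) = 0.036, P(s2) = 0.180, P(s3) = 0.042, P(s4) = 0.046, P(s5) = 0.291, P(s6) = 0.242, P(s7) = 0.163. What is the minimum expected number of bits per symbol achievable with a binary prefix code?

2.489 bits/symbol

Repeatedly combine the two least-probable nodes; the expected code length is the sum of the merged weights.
merge 9/250 + 21/500 → 39/500
merge 23/500 + 39/500 → 31/250
merge 31/250 + 163/1000 → 287/1000
merge 9/50 + 121/500 → 211/500
merge 287/1000 + 291/1000 → 289/500
merge 211/500 + 289/500 → 1
L = 39/500 + 31/250 + 287/1000 + 211/500 + 289/500 + 1 = 2489/1000 = 2.489 bits/symbol.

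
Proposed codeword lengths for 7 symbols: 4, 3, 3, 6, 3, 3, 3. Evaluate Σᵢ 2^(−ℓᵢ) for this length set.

0.703125

With common denominator 2^6 = 64: Σ 2^(−ℓᵢ) = 4/64 + 8/64 + 8/64 + 1/64 + 8/64 + 8/64 + 8/64 = 45/64 = 0.703125.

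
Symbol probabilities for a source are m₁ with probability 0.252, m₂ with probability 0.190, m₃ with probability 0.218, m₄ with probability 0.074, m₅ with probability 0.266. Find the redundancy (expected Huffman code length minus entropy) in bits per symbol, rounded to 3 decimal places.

0.042 bits

Entropy H = −Σ p log₂ p ≈ 2.2216 bits.
Huffman merges: 37/500+19/100→33/125; 109/500+63/250→47/100; 33/125+133/500→53/100; 47/100+53/100→1. L = 283/125 ≈ 2.2640.
L − H = 2.2640 − 2.2216 = 0.042 bits.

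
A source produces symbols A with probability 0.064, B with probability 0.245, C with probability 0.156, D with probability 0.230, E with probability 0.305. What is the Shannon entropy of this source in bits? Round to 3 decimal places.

2.179 bits

H = −Σ pᵢ log₂ pᵢ.
−0.064·log₂(0.064) = 0.2538
−0.245·log₂(0.245) = 0.4971
−0.156·log₂(0.156) = 0.4181
−0.230·log₂(0.230) = 0.4877
−0.305·log₂(0.305) = 0.5225
Sum ≈ 2.1793 → 2.179 bits.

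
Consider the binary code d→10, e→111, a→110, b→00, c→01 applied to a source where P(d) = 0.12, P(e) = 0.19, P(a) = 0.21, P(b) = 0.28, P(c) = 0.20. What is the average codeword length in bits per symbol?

2.4 bits/symbol

L̄ = Σ pᵢ·ℓᵢ = 0.12·2 + 0.19·3 + 0.21·3 + 0.28·2 + 0.20·2 = 2.4 bits/symbol.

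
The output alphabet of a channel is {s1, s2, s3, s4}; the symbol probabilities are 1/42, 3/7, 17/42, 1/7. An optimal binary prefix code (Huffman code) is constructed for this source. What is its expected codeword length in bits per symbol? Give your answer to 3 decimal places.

1.738 bits/symbol

Repeatedly combine the two least-probable nodes; the expected code length is the sum of the merged weights.
merge 1/42 + 1/7 → 1/6
merge 1/6 + 17/42 → 4/7
merge 3/7 + 4/7 → 1
L = 1/6 + 4/7 + 1 = 73/42 ≈ 1.738 bits/symbol.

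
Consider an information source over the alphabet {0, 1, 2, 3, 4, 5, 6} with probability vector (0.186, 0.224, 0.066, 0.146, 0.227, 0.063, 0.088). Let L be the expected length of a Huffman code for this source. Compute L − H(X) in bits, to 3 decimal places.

Entropy H = −Σ p log₂ p ≈ 2.6444 bits.
Huffman merges: 63/1000+33/500→129/1000; 11/125+129/1000→217/1000; 73/500+93/500→83/250; 217/1000+28/125→441/1000; 227/1000+83/250→559/1000; 441/1000+559/1000→1. L = 1339/500 ≈ 2.6780.
L − H = 2.6780 − 2.6444 = 0.034 bits.

0.034 bits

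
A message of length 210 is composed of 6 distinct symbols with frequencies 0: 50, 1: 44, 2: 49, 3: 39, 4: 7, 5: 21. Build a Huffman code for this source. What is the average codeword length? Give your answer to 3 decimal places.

Probabilities are the counts divided by 210.
Repeatedly combine the two least-probable nodes; the expected code length is the sum of the merged weights.
merge 1/30 + 1/10 → 2/15
merge 2/15 + 13/70 → 67/210
merge 22/105 + 7/30 → 31/70
merge 5/21 + 67/210 → 39/70
merge 31/70 + 39/70 → 1
L = 2/15 + 67/210 + 31/70 + 39/70 + 1 = 103/42 ≈ 2.452 bits/symbol.

2.452 bits/symbol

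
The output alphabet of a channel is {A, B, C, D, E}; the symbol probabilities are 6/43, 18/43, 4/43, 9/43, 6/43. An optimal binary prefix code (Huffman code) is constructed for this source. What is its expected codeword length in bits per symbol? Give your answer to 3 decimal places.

2.163 bits/symbol

Repeatedly combine the two least-probable nodes; the expected code length is the sum of the merged weights.
merge 4/43 + 6/43 → 10/43
merge 6/43 + 9/43 → 15/43
merge 10/43 + 15/43 → 25/43
merge 18/43 + 25/43 → 1
L = 10/43 + 15/43 + 25/43 + 1 = 93/43 ≈ 2.163 bits/symbol.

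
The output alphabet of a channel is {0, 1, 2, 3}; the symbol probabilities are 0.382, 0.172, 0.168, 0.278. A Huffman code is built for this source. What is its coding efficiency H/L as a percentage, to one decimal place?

97.7%

Entropy H = −Σ p log₂ p ≈ 1.9129 bits.
Huffman merges: 21/125+43/250→17/50; 139/500+17/50→309/500; 191/500+309/500→1. L = 979/500 ≈ 1.9580.
Efficiency = H/L = 1.9129/1.9580 = 97.7%.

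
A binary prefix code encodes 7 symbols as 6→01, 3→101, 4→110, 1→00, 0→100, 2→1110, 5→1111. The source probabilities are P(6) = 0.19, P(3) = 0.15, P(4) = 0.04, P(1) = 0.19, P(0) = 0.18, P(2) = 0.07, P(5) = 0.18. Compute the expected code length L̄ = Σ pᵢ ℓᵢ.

2.87 bits/symbol

L̄ = Σ pᵢ·ℓᵢ = 0.19·2 + 0.15·3 + 0.04·3 + 0.19·2 + 0.18·3 + 0.07·4 + 0.18·4 = 2.87 bits/symbol.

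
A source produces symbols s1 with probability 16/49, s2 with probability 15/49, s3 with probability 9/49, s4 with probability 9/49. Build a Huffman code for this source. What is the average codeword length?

2 bits/symbol

Repeatedly combine the two least-probable nodes; the expected code length is the sum of the merged weights.
merge 9/49 + 9/49 → 18/49
merge 15/49 + 16/49 → 31/49
merge 18/49 + 31/49 → 1
L = 18/49 + 31/49 + 1 = 2 bits/symbol.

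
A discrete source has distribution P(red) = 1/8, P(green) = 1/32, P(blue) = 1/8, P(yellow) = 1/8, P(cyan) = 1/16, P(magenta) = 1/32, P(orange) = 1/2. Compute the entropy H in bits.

2.1875 bits

Each probability is a power of 1/2, so log₂(1/p) is an integer.
H = Σ p·log₂(1/p) = 1/8·3 + 1/32·5 + 1/8·3 + 1/8·3 + 1/16·4 + 1/32·5 + 1/2·1 = 2.1875 bits.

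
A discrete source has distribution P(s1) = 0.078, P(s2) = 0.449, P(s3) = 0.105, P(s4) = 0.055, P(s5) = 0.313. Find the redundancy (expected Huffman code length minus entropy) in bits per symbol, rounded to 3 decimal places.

Entropy H = −Σ p log₂ p ≈ 1.9018 bits.
Huffman merges: 11/200+39/500→133/1000; 21/200+133/1000→119/500; 119/500+313/1000→551/1000; 449/1000+551/1000→1. L = 961/500 ≈ 1.9220.
L − H = 1.9220 − 1.9018 = 0.020 bits.

0.020 bits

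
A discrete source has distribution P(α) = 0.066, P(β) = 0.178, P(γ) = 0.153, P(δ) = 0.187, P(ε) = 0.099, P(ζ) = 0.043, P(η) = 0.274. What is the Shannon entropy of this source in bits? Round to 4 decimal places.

H = −Σ pᵢ log₂ pᵢ.
−0.066·log₂(0.066) = 0.2588
−0.178·log₂(0.178) = 0.4432
−0.153·log₂(0.153) = 0.4144
−0.187·log₂(0.187) = 0.4523
−0.099·log₂(0.099) = 0.3303
−0.043·log₂(0.043) = 0.1952
−0.274·log₂(0.274) = 0.5118
Sum ≈ 2.6060 → 2.6060 bits.

2.6060 bits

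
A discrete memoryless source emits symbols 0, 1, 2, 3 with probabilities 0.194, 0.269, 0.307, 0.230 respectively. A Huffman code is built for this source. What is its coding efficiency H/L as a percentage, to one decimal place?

99.0%

Entropy H = −Σ p log₂ p ≈ 1.9793 bits.
Huffman merges: 97/500+23/100→53/125; 269/1000+307/1000→72/125; 53/125+72/125→1. L = 2 ≈ 2.0000.
Efficiency = H/L = 1.9793/2.0000 = 99.0%.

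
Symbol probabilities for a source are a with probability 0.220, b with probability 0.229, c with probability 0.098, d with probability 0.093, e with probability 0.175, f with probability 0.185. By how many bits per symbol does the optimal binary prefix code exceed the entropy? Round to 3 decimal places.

Entropy H = −Σ p log₂ p ≈ 2.5051 bits.
Huffman merges: 93/1000+49/500→191/1000; 7/40+37/200→9/25; 191/1000+11/50→411/1000; 229/1000+9/25→589/1000; 411/1000+589/1000→1. L = 2551/1000 ≈ 2.5510.
L − H = 2.5510 − 2.5051 = 0.046 bits.

0.046 bits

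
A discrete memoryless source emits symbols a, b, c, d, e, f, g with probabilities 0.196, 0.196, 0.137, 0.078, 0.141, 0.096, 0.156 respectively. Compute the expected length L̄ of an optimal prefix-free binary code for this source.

Repeatedly combine the two least-probable nodes; the expected code length is the sum of the merged weights.
merge 39/500 + 12/125 → 87/500
merge 137/1000 + 141/1000 → 139/500
merge 39/250 + 87/500 → 33/100
merge 49/250 + 49/250 → 49/125
merge 139/500 + 33/100 → 76/125
merge 49/125 + 76/125 → 1
L = 87/500 + 139/500 + 33/100 + 49/125 + 76/125 + 1 = 1391/500 = 2.782 bits/symbol.

2.782 bits/symbol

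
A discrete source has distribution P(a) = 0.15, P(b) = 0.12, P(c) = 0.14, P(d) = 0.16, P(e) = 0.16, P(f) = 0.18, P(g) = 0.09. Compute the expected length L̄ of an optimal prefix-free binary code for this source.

2.82 bits/symbol

Repeatedly combine the two least-probable nodes; the expected code length is the sum of the merged weights.
merge 9/100 + 3/25 → 21/100
merge 7/50 + 3/20 → 29/100
merge 4/25 + 4/25 → 8/25
merge 9/50 + 21/100 → 39/100
merge 29/100 + 8/25 → 61/100
merge 39/100 + 61/100 → 1
L = 21/100 + 29/100 + 8/25 + 39/100 + 61/100 + 1 = 141/50 = 2.82 bits/symbol.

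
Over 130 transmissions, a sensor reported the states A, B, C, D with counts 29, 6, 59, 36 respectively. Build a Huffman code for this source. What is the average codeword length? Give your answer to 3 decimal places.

1.815 bits/symbol

Probabilities are the counts divided by 130.
Repeatedly combine the two least-probable nodes; the expected code length is the sum of the merged weights.
merge 3/65 + 29/130 → 7/26
merge 7/26 + 18/65 → 71/130
merge 59/130 + 71/130 → 1
L = 7/26 + 71/130 + 1 = 118/65 ≈ 1.815 bits/symbol.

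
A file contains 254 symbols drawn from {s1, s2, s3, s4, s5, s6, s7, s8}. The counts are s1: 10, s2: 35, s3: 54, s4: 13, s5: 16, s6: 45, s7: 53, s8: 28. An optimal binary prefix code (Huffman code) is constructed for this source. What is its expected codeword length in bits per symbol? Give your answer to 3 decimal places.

2.823 bits/symbol

Probabilities are the counts divided by 254.
Repeatedly combine the two least-probable nodes; the expected code length is the sum of the merged weights.
merge 5/127 + 13/254 → 23/254
merge 8/127 + 23/254 → 39/254
merge 14/127 + 35/254 → 63/254
merge 39/254 + 45/254 → 42/127
merge 53/254 + 27/127 → 107/254
merge 63/254 + 42/127 → 147/254
merge 107/254 + 147/254 → 1
L = 23/254 + 39/254 + 63/254 + 42/127 + 107/254 + 147/254 + 1 = 717/254 ≈ 2.823 bits/symbol.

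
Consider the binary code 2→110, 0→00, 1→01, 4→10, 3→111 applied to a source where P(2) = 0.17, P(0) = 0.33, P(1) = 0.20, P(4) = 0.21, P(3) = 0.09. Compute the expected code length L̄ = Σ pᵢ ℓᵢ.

L̄ = Σ pᵢ·ℓᵢ = 0.17·3 + 0.33·2 + 0.20·2 + 0.21·2 + 0.09·3 = 2.26 bits/symbol.

2.26 bits/symbol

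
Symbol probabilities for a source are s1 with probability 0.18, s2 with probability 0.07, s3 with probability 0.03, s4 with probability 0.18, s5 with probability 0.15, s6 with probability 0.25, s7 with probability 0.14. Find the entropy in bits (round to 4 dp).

2.6186 bits

H = −Σ pᵢ log₂ pᵢ.
−0.18·log₂(0.18) = 0.4453
−0.07·log₂(0.07) = 0.2686
−0.03·log₂(0.03) = 0.1518
−0.18·log₂(0.18) = 0.4453
−0.15·log₂(0.15) = 0.4105
−0.25·log₂(0.25) = 0.5000
−0.14·log₂(0.14) = 0.3971
Sum ≈ 2.6186 → 2.6186 bits.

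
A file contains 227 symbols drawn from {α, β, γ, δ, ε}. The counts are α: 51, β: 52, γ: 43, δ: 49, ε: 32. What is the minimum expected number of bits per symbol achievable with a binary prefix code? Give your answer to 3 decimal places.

Probabilities are the counts divided by 227.
Repeatedly combine the two least-probable nodes; the expected code length is the sum of the merged weights.
merge 32/227 + 43/227 → 75/227
merge 49/227 + 51/227 → 100/227
merge 52/227 + 75/227 → 127/227
merge 100/227 + 127/227 → 1
L = 75/227 + 100/227 + 127/227 + 1 = 529/227 ≈ 2.330 bits/symbol.

2.330 bits/symbol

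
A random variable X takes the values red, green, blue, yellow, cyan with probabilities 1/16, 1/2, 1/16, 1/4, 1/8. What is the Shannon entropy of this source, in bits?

Each probability is a power of 1/2, so log₂(1/p) is an integer.
H = Σ p·log₂(1/p) = 1/16·4 + 1/2·1 + 1/16·4 + 1/4·2 + 1/8·3 = 1.875 bits.

1.875 bits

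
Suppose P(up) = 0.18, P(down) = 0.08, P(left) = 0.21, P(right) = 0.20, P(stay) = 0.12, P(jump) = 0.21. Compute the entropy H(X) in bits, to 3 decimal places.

H = −Σ pᵢ log₂ pᵢ.
−0.18·log₂(0.18) = 0.4453
−0.08·log₂(0.08) = 0.2915
−0.21·log₂(0.21) = 0.4728
−0.20·log₂(0.20) = 0.4644
−0.12·log₂(0.12) = 0.3671
−0.21·log₂(0.21) = 0.4728
Sum ≈ 2.5139 → 2.514 bits.

2.514 bits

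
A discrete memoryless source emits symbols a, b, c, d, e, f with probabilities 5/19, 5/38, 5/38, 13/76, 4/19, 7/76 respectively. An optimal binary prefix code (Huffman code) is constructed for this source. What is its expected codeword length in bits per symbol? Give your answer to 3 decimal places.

Repeatedly combine the two least-probable nodes; the expected code length is the sum of the merged weights.
merge 7/76 + 5/38 → 17/76
merge 5/38 + 13/76 → 23/76
merge 4/19 + 17/76 → 33/76
merge 5/19 + 23/76 → 43/76
merge 33/76 + 43/76 → 1
L = 17/76 + 23/76 + 33/76 + 43/76 + 1 = 48/19 ≈ 2.526 bits/symbol.

2.526 bits/symbol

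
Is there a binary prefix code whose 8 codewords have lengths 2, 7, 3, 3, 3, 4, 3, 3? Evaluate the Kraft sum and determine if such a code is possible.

0.9453125; yes

With common denominator 2^7 = 128: Σ 2^(−ℓᵢ) = 32/128 + 1/128 + 16/128 + 16/128 + 16/128 + 8/128 + 16/128 + 16/128 = 121/128 = 0.9453125.
Kraft's inequality requires Σ ≤ 1; here Σ = 0.9453125 ≤ 1, so such a prefix code exists.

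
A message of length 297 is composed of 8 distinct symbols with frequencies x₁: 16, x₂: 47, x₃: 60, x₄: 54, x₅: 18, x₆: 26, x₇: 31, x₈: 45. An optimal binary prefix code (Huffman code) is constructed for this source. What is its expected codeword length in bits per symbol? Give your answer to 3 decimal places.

Probabilities are the counts divided by 297.
Repeatedly combine the two least-probable nodes; the expected code length is the sum of the merged weights.
merge 16/297 + 2/33 → 34/297
merge 26/297 + 31/297 → 19/99
merge 34/297 + 5/33 → 79/297
merge 47/297 + 2/11 → 101/297
merge 19/99 + 20/99 → 13/33
merge 79/297 + 101/297 → 20/33
merge 13/33 + 20/33 → 1
L = 34/297 + 19/99 + 79/297 + 101/297 + 13/33 + 20/33 + 1 = 865/297 ≈ 2.912 bits/symbol.

2.912 bits/symbol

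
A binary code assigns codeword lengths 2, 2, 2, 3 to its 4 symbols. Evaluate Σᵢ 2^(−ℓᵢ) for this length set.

0.875

With common denominator 2^3 = 8: Σ 2^(−ℓᵢ) = 2/8 + 2/8 + 2/8 + 1/8 = 7/8 = 0.875.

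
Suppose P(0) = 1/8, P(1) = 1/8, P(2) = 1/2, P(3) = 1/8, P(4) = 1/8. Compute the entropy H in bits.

2 bits

Each probability is a power of 1/2, so log₂(1/p) is an integer.
H = Σ p·log₂(1/p) = 1/8·3 + 1/8·3 + 1/2·1 + 1/8·3 + 1/8·3 = 2 bits.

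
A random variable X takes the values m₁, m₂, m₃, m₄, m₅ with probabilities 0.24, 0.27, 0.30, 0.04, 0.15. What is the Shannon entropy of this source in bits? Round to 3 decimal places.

2.122 bits

H = −Σ pᵢ log₂ pᵢ.
−0.24·log₂(0.24) = 0.4941
−0.27·log₂(0.27) = 0.5100
−0.30·log₂(0.30) = 0.5211
−0.04·log₂(0.04) = 0.1858
−0.15·log₂(0.15) = 0.4105
Sum ≈ 2.1215 → 2.122 bits.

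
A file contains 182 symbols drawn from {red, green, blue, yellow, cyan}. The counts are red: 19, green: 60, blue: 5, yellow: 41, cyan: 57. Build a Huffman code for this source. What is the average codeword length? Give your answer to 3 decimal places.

Probabilities are the counts divided by 182.
Repeatedly combine the two least-probable nodes; the expected code length is the sum of the merged weights.
merge 5/182 + 19/182 → 12/91
merge 12/91 + 41/182 → 5/14
merge 57/182 + 30/91 → 9/14
merge 5/14 + 9/14 → 1
L = 12/91 + 5/14 + 9/14 + 1 = 194/91 ≈ 2.132 bits/symbol.

2.132 bits/symbol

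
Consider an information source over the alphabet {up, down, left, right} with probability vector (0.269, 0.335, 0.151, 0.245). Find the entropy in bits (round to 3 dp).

H = −Σ pᵢ log₂ pᵢ.
−0.269·log₂(0.269) = 0.5096
−0.335·log₂(0.335) = 0.5286
−0.151·log₂(0.151) = 0.4118
−0.245·log₂(0.245) = 0.4971
Sum ≈ 1.9471 → 1.947 bits.

1.947 bits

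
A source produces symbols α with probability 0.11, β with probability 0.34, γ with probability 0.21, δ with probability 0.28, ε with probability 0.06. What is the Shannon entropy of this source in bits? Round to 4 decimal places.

2.1100 bits

H = −Σ pᵢ log₂ pᵢ.
−0.11·log₂(0.11) = 0.3503
−0.34·log₂(0.34) = 0.5292
−0.21·log₂(0.21) = 0.4728
−0.28·log₂(0.28) = 0.5142
−0.06·log₂(0.06) = 0.2435
Sum ≈ 2.1100 → 2.1100 bits.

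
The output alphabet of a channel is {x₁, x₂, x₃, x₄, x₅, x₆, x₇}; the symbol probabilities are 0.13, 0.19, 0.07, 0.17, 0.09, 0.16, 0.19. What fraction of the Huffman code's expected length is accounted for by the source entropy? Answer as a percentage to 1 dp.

Entropy H = −Σ p log₂ p ≈ 2.7319 bits.
Huffman merges: 7/100+9/100→4/25; 13/100+4/25→29/100; 4/25+17/100→33/100; 19/100+19/100→19/50; 29/100+33/100→31/50; 19/50+31/50→1. L = 139/50 ≈ 2.7800.
Efficiency = H/L = 2.7319/2.7800 = 98.3%.

98.3%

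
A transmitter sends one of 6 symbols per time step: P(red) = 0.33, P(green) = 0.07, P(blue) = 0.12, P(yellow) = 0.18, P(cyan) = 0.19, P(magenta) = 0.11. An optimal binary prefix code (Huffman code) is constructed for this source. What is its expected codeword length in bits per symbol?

2.48 bits/symbol

Repeatedly combine the two least-probable nodes; the expected code length is the sum of the merged weights.
merge 7/100 + 11/100 → 9/50
merge 3/25 + 9/50 → 3/10
merge 9/50 + 19/100 → 37/100
merge 3/10 + 33/100 → 63/100
merge 37/100 + 63/100 → 1
L = 9/50 + 3/10 + 37/100 + 63/100 + 1 = 62/25 = 2.48 bits/symbol.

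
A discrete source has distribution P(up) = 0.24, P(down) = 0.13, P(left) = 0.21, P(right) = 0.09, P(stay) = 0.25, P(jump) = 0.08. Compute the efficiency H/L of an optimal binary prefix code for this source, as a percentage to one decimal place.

Entropy H = −Σ p log₂ p ≈ 2.4538 bits.
Huffman merges: 2/25+9/100→17/100; 13/100+17/100→3/10; 21/100+6/25→9/20; 1/4+3/10→11/20; 9/20+11/20→1. L = 247/100 ≈ 2.4700.
Efficiency = H/L = 2.4538/2.4700 = 99.3%.

99.3%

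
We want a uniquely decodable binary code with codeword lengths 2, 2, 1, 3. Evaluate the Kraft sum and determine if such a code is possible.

1.125; no

With common denominator 2^3 = 8: Σ 2^(−ℓᵢ) = 2/8 + 2/8 + 4/8 + 1/8 = 9/8 = 1.125.
Kraft's inequality requires Σ ≤ 1; here Σ = 1.125 > 1, so no such prefix code exists.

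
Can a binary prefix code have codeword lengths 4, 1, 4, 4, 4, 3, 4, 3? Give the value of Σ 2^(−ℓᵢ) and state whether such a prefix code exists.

1.0625; no

With common denominator 2^4 = 16: Σ 2^(−ℓᵢ) = 1/16 + 8/16 + 1/16 + 1/16 + 1/16 + 2/16 + 1/16 + 2/16 = 17/16 = 1.0625.
Kraft's inequality requires Σ ≤ 1; here Σ = 1.0625 > 1, so no such prefix code exists.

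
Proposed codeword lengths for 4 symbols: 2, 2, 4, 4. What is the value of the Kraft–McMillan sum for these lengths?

0.625

With common denominator 2^4 = 16: Σ 2^(−ℓᵢ) = 4/16 + 4/16 + 1/16 + 1/16 = 10/16 = 0.625.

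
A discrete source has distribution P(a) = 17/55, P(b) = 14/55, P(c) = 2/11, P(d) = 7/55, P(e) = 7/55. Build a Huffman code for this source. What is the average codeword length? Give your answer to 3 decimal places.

2.255 bits/symbol

Repeatedly combine the two least-probable nodes; the expected code length is the sum of the merged weights.
merge 7/55 + 7/55 → 14/55
merge 2/11 + 14/55 → 24/55
merge 14/55 + 17/55 → 31/55
merge 24/55 + 31/55 → 1
L = 14/55 + 24/55 + 31/55 + 1 = 124/55 ≈ 2.255 bits/symbol.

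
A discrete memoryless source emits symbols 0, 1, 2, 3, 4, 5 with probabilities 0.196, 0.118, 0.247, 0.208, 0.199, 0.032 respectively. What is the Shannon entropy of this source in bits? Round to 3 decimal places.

H = −Σ pᵢ log₂ pᵢ.
−0.196·log₂(0.196) = 0.4608
−0.118·log₂(0.118) = 0.3638
−0.247·log₂(0.247) = 0.4983
−0.208·log₂(0.208) = 0.4712
−0.199·log₂(0.199) = 0.4635
−0.032·log₂(0.032) = 0.1589
Sum ≈ 2.4165 → 2.417 bits.

2.417 bits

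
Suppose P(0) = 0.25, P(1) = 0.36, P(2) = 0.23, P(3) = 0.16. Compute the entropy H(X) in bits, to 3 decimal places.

1.941 bits

H = −Σ pᵢ log₂ pᵢ.
−0.25·log₂(0.25) = 0.5000
−0.36·log₂(0.36) = 0.5306
−0.23·log₂(0.23) = 0.4877
−0.16·log₂(0.16) = 0.4230
Sum ≈ 1.9413 → 1.941 bits.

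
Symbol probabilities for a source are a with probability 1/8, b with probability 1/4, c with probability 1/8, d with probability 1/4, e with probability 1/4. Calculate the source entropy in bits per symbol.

2.25 bits

Each probability is a power of 1/2, so log₂(1/p) is an integer.
H = Σ p·log₂(1/p) = 1/8·3 + 1/4·2 + 1/8·3 + 1/4·2 + 1/4·2 = 2.25 bits.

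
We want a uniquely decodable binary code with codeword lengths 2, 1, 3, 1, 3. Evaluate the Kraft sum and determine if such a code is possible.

1.5; no

With common denominator 2^3 = 8: Σ 2^(−ℓᵢ) = 2/8 + 4/8 + 1/8 + 4/8 + 1/8 = 12/8 = 1.5.
Kraft's inequality requires Σ ≤ 1; here Σ = 1.5 > 1, so no such prefix code exists.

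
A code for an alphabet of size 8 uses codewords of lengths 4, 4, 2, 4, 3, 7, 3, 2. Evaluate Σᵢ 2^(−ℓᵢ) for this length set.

With common denominator 2^7 = 128: Σ 2^(−ℓᵢ) = 8/128 + 8/128 + 32/128 + 8/128 + 16/128 + 1/128 + 16/128 + 32/128 = 121/128 = 0.9453125.

0.9453125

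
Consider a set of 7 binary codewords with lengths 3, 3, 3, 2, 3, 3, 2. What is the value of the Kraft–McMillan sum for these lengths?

1.125

With common denominator 2^3 = 8: Σ 2^(−ℓᵢ) = 1/8 + 1/8 + 1/8 + 2/8 + 1/8 + 1/8 + 2/8 = 9/8 = 1.125.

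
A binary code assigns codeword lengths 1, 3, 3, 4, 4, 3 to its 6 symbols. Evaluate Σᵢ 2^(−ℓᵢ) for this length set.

With common denominator 2^4 = 16: Σ 2^(−ℓᵢ) = 8/16 + 2/16 + 2/16 + 1/16 + 1/16 + 2/16 = 16/16 = 1.

1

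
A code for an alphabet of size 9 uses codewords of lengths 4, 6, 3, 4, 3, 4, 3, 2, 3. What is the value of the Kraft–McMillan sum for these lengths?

0.953125

With common denominator 2^6 = 64: Σ 2^(−ℓᵢ) = 4/64 + 1/64 + 8/64 + 4/64 + 8/64 + 4/64 + 8/64 + 16/64 + 8/64 = 61/64 = 0.953125.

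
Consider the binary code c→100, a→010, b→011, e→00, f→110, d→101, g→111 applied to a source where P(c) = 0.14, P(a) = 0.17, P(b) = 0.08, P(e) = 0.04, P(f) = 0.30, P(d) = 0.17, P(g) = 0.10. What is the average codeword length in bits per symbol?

L̄ = Σ pᵢ·ℓᵢ = 0.14·3 + 0.17·3 + 0.08·3 + 0.04·2 + 0.30·3 + 0.17·3 + 0.10·3 = 2.96 bits/symbol.

2.96 bits/symbol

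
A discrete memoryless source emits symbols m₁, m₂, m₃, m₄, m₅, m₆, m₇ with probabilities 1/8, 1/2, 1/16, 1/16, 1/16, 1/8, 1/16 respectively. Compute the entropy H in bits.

Each probability is a power of 1/2, so log₂(1/p) is an integer.
H = Σ p·log₂(1/p) = 1/8·3 + 1/2·1 + 1/16·4 + 1/16·4 + 1/16·4 + 1/8·3 + 1/16·4 = 2.25 bits.

2.25 bits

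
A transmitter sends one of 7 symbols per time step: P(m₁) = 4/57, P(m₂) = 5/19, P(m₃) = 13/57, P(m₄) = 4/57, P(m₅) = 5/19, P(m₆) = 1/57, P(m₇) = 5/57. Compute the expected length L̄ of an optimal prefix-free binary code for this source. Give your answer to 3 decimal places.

2.491 bits/symbol

Repeatedly combine the two least-probable nodes; the expected code length is the sum of the merged weights.
merge 1/57 + 4/57 → 5/57
merge 4/57 + 5/57 → 3/19
merge 5/57 + 3/19 → 14/57
merge 13/57 + 14/57 → 9/19
merge 5/19 + 5/19 → 10/19
merge 9/19 + 10/19 → 1
L = 5/57 + 3/19 + 14/57 + 9/19 + 10/19 + 1 = 142/57 ≈ 2.491 bits/symbol.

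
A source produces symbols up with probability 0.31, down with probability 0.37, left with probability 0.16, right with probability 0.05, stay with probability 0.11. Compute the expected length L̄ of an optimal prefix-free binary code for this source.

2.11 bits/symbol

Repeatedly combine the two least-probable nodes; the expected code length is the sum of the merged weights.
merge 1/20 + 11/100 → 4/25
merge 4/25 + 4/25 → 8/25
merge 31/100 + 8/25 → 63/100
merge 37/100 + 63/100 → 1
L = 4/25 + 8/25 + 63/100 + 1 = 211/100 = 2.11 bits/symbol.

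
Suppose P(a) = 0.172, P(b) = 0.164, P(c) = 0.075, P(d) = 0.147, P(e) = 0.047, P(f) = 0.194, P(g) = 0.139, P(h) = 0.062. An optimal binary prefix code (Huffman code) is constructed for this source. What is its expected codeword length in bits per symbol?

Repeatedly combine the two least-probable nodes; the expected code length is the sum of the merged weights.
merge 47/1000 + 31/500 → 109/1000
merge 3/40 + 109/1000 → 23/125
merge 139/1000 + 147/1000 → 143/500
merge 41/250 + 43/250 → 42/125
merge 23/125 + 97/500 → 189/500
merge 143/500 + 42/125 → 311/500
merge 189/500 + 311/500 → 1
L = 109/1000 + 23/125 + 143/500 + 42/125 + 189/500 + 311/500 + 1 = 583/200 = 2.915 bits/symbol.

2.915 bits/symbol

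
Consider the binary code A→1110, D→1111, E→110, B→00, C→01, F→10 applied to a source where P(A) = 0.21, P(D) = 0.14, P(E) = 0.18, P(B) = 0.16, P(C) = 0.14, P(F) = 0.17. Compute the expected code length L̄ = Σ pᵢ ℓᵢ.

L̄ = Σ pᵢ·ℓᵢ = 0.21·4 + 0.14·4 + 0.18·3 + 0.16·2 + 0.14·2 + 0.17·2 = 2.88 bits/symbol.

2.88 bits/symbol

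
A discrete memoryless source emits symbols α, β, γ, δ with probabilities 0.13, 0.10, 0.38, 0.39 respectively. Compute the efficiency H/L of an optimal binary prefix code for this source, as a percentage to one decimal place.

96.5%

Entropy H = −Σ p log₂ p ≈ 1.7751 bits.
Huffman merges: 1/10+13/100→23/100; 23/100+19/50→61/100; 39/100+61/100→1. L = 46/25 ≈ 1.8400.
Efficiency = H/L = 1.7751/1.8400 = 96.5%.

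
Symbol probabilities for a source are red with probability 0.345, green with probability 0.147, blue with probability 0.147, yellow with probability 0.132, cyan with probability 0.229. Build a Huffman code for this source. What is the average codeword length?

Repeatedly combine the two least-probable nodes; the expected code length is the sum of the merged weights.
merge 33/250 + 147/1000 → 279/1000
merge 147/1000 + 229/1000 → 47/125
merge 279/1000 + 69/200 → 78/125
merge 47/125 + 78/125 → 1
L = 279/1000 + 47/125 + 78/125 + 1 = 2279/1000 = 2.279 bits/symbol.

2.279 bits/symbol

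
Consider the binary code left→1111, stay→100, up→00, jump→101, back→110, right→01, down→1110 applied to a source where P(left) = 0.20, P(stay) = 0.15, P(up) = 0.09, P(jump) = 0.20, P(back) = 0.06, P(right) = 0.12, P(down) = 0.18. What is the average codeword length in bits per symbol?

3.17 bits/symbol

L̄ = Σ pᵢ·ℓᵢ = 0.20·4 + 0.15·3 + 0.09·2 + 0.20·3 + 0.06·3 + 0.12·2 + 0.18·4 = 3.17 bits/symbol.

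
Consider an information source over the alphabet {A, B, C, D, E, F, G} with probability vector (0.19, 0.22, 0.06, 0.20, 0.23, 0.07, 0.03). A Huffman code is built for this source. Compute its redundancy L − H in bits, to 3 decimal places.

0.048 bits

Entropy H = −Σ p log₂ p ≈ 2.5517 bits.
Huffman merges: 3/100+3/50→9/100; 7/100+9/100→4/25; 4/25+19/100→7/20; 1/5+11/50→21/50; 23/100+7/20→29/50; 21/50+29/50→1. L = 13/5 ≈ 2.6000.
L − H = 2.6000 − 2.5517 = 0.048 bits.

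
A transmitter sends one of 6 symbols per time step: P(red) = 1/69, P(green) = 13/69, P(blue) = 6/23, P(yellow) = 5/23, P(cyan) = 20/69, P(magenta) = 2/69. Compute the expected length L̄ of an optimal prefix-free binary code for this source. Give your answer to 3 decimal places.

Repeatedly combine the two least-probable nodes; the expected code length is the sum of the merged weights.
merge 1/69 + 2/69 → 1/23
merge 1/23 + 13/69 → 16/69
merge 5/23 + 16/69 → 31/69
merge 6/23 + 20/69 → 38/69
merge 31/69 + 38/69 → 1
L = 1/23 + 16/69 + 31/69 + 38/69 + 1 = 157/69 ≈ 2.275 bits/symbol.

2.275 bits/symbol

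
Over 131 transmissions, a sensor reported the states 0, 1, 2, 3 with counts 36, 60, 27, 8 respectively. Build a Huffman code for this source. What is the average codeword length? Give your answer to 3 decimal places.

Probabilities are the counts divided by 131.
Repeatedly combine the two least-probable nodes; the expected code length is the sum of the merged weights.
merge 8/131 + 27/131 → 35/131
merge 35/131 + 36/131 → 71/131
merge 60/131 + 71/131 → 1
L = 35/131 + 71/131 + 1 = 237/131 ≈ 1.809 bits/symbol.

1.809 bits/symbol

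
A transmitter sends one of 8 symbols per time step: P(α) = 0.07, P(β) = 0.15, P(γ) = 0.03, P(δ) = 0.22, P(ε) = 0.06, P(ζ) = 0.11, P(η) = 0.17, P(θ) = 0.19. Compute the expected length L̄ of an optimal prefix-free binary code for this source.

2.84 bits/symbol

Repeatedly combine the two least-probable nodes; the expected code length is the sum of the merged weights.
merge 3/100 + 3/50 → 9/100
merge 7/100 + 9/100 → 4/25
merge 11/100 + 3/20 → 13/50
merge 4/25 + 17/100 → 33/100
merge 19/100 + 11/50 → 41/100
merge 13/50 + 33/100 → 59/100
merge 41/100 + 59/100 → 1
L = 9/100 + 4/25 + 13/50 + 33/100 + 41/100 + 59/100 + 1 = 71/25 = 2.84 bits/symbol.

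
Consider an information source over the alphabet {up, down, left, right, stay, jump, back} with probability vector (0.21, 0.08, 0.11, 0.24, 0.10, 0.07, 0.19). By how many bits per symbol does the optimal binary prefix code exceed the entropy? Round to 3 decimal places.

0.035 bits

Entropy H = −Σ p log₂ p ≈ 2.6647 bits.
Huffman merges: 7/100+2/25→3/20; 1/10+11/100→21/100; 3/20+19/100→17/50; 21/100+21/100→21/50; 6/25+17/50→29/50; 21/50+29/50→1. L = 27/10 ≈ 2.7000.
L − H = 2.7000 − 2.6647 = 0.035 bits.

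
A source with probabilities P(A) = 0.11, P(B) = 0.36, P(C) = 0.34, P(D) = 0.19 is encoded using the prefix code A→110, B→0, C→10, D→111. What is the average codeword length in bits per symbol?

L̄ = Σ pᵢ·ℓᵢ = 0.11·3 + 0.36·1 + 0.34·2 + 0.19·3 = 1.94 bits/symbol.

1.94 bits/symbol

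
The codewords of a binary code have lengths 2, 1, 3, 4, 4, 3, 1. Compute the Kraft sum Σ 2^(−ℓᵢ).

1.625

With common denominator 2^4 = 16: Σ 2^(−ℓᵢ) = 4/16 + 8/16 + 2/16 + 1/16 + 1/16 + 2/16 + 8/16 = 26/16 = 1.625.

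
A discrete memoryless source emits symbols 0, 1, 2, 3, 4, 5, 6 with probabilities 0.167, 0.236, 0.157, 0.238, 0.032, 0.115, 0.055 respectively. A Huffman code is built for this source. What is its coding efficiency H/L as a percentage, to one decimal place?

98.9%

Entropy H = −Σ p log₂ p ≈ 2.5830 bits.
Huffman merges: 4/125+11/200→87/1000; 87/1000+23/200→101/500; 157/1000+167/1000→81/250; 101/500+59/250→219/500; 119/500+81/250→281/500; 219/500+281/500→1. L = 2613/1000 ≈ 2.6130.
Efficiency = H/L = 2.5830/2.6130 = 98.9%.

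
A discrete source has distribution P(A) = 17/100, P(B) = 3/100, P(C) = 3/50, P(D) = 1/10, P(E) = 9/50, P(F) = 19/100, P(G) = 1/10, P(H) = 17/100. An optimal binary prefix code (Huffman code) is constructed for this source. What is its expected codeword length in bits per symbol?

2.9 bits/symbol

Repeatedly combine the two least-probable nodes; the expected code length is the sum of the merged weights.
merge 3/100 + 3/50 → 9/100
merge 9/100 + 1/10 → 19/100
merge 1/10 + 17/100 → 27/100
merge 17/100 + 9/50 → 7/20
merge 19/100 + 19/100 → 19/50
merge 27/100 + 7/20 → 31/50
merge 19/50 + 31/50 → 1
L = 9/100 + 19/100 + 27/100 + 7/20 + 19/50 + 31/50 + 1 = 29/10 = 2.9 bits/symbol.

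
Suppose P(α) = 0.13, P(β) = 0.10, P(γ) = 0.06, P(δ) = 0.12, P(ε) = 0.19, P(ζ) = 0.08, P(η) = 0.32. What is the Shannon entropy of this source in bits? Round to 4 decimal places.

2.5982 bits

H = −Σ pᵢ log₂ pᵢ.
−0.13·log₂(0.13) = 0.3826
−0.10·log₂(0.10) = 0.3322
−0.06·log₂(0.06) = 0.2435
−0.12·log₂(0.12) = 0.3671
−0.19·log₂(0.19) = 0.4552
−0.08·log₂(0.08) = 0.2915
−0.32·log₂(0.32) = 0.5260
Sum ≈ 2.5982 → 2.5982 bits.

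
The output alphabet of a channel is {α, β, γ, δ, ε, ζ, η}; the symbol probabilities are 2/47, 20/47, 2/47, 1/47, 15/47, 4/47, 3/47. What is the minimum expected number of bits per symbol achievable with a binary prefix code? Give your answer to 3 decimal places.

2.149 bits/symbol

Repeatedly combine the two least-probable nodes; the expected code length is the sum of the merged weights.
merge 1/47 + 2/47 → 3/47
merge 2/47 + 3/47 → 5/47
merge 3/47 + 4/47 → 7/47
merge 5/47 + 7/47 → 12/47
merge 12/47 + 15/47 → 27/47
merge 20/47 + 27/47 → 1
L = 3/47 + 5/47 + 7/47 + 12/47 + 27/47 + 1 = 101/47 ≈ 2.149 bits/symbol.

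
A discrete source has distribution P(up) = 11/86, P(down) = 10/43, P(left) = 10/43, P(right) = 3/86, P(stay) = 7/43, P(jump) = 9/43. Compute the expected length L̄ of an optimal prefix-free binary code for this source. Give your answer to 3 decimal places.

2.488 bits/symbol

Repeatedly combine the two least-probable nodes; the expected code length is the sum of the merged weights.
merge 3/86 + 11/86 → 7/43
merge 7/43 + 7/43 → 14/43
merge 9/43 + 10/43 → 19/43
merge 10/43 + 14/43 → 24/43
merge 19/43 + 24/43 → 1
L = 7/43 + 14/43 + 19/43 + 24/43 + 1 = 107/43 ≈ 2.488 bits/symbol.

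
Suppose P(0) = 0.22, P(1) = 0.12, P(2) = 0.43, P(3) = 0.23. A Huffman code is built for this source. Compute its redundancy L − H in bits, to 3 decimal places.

Entropy H = −Σ p log₂ p ≈ 1.8589 bits.
Huffman merges: 3/25+11/50→17/50; 23/100+17/50→57/100; 43/100+57/100→1. L = 191/100 ≈ 1.9100.
L − H = 1.9100 − 1.8589 = 0.051 bits.

0.051 bits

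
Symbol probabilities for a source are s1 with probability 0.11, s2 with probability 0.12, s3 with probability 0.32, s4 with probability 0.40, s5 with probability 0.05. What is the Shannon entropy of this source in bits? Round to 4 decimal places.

1.9883 bits

H = −Σ pᵢ log₂ pᵢ.
−0.11·log₂(0.11) = 0.3503
−0.12·log₂(0.12) = 0.3671
−0.32·log₂(0.32) = 0.5260
−0.40·log₂(0.40) = 0.5288
−0.05·log₂(0.05) = 0.2161
Sum ≈ 1.9883 → 1.9883 bits.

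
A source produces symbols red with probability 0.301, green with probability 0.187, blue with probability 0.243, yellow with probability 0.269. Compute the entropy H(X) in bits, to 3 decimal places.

1.979 bits

H = −Σ pᵢ log₂ pᵢ.
−0.301·log₂(0.301) = 0.5214
−0.187·log₂(0.187) = 0.4523
−0.243·log₂(0.243) = 0.4960
−0.269·log₂(0.269) = 0.5096
Sum ≈ 1.9792 → 1.979 bits.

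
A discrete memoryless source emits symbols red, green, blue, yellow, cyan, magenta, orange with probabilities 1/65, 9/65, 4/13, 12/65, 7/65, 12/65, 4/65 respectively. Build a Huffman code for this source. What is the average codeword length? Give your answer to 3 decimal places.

Repeatedly combine the two least-probable nodes; the expected code length is the sum of the merged weights.
merge 1/65 + 4/65 → 1/13
merge 1/13 + 7/65 → 12/65
merge 9/65 + 12/65 → 21/65
merge 12/65 + 12/65 → 24/65
merge 4/13 + 21/65 → 41/65
merge 24/65 + 41/65 → 1
L = 1/13 + 12/65 + 21/65 + 24/65 + 41/65 + 1 = 168/65 ≈ 2.585 bits/symbol.

2.585 bits/symbol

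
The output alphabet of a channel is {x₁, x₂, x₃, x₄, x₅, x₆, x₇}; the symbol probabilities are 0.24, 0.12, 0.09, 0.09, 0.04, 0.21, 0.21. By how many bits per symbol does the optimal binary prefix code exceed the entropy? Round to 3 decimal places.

0.062 bits

Entropy H = −Σ p log₂ p ≈ 2.6179 bits.
Huffman merges: 1/25+9/100→13/100; 9/100+3/25→21/100; 13/100+21/100→17/50; 21/100+21/100→21/50; 6/25+17/50→29/50; 21/50+29/50→1. L = 67/25 ≈ 2.6800.
L − H = 2.6800 − 2.6179 = 0.062 bits.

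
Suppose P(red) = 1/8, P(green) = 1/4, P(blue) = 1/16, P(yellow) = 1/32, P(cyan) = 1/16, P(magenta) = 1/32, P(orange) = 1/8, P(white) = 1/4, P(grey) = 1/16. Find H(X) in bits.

2.8125 bits

Each probability is a power of 1/2, so log₂(1/p) is an integer.
H = Σ p·log₂(1/p) = 1/8·3 + 1/4·2 + 1/16·4 + 1/32·5 + 1/16·4 + 1/32·5 + 1/8·3 + 1/4·2 + 1/16·4 = 2.8125 bits.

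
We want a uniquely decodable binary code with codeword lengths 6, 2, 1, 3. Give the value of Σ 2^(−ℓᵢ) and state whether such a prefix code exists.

0.890625; yes

With common denominator 2^6 = 64: Σ 2^(−ℓᵢ) = 1/64 + 16/64 + 32/64 + 8/64 = 57/64 = 0.890625.
Kraft's inequality requires Σ ≤ 1; here Σ = 0.890625 ≤ 1, so such a prefix code exists.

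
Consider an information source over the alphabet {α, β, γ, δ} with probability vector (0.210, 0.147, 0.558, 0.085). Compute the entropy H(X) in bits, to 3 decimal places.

H = −Σ pᵢ log₂ pᵢ.
−0.210·log₂(0.210) = 0.4728
−0.147·log₂(0.147) = 0.4066
−0.558·log₂(0.558) = 0.4696
−0.085·log₂(0.085) = 0.3023
Sum ≈ 1.6514 → 1.651 bits.

1.651 bits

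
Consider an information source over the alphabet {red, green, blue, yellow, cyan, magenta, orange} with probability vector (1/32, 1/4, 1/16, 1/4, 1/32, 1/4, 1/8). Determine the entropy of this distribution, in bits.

Each probability is a power of 1/2, so log₂(1/p) is an integer.
H = Σ p·log₂(1/p) = 1/32·5 + 1/4·2 + 1/16·4 + 1/4·2 + 1/32·5 + 1/4·2 + 1/8·3 = 2.4375 bits.

2.4375 bits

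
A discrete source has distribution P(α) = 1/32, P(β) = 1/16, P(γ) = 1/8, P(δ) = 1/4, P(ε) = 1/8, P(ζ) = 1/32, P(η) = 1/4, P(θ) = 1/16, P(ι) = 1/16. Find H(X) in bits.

2.8125 bits

Each probability is a power of 1/2, so log₂(1/p) is an integer.
H = Σ p·log₂(1/p) = 1/32·5 + 1/16·4 + 1/8·3 + 1/4·2 + 1/8·3 + 1/32·5 + 1/4·2 + 1/16·4 + 1/16·4 = 2.8125 bits.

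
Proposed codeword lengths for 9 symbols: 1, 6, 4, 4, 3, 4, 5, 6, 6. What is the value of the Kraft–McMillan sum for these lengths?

With common denominator 2^6 = 64: Σ 2^(−ℓᵢ) = 32/64 + 1/64 + 4/64 + 4/64 + 8/64 + 4/64 + 2/64 + 1/64 + 1/64 = 57/64 = 0.890625.

0.890625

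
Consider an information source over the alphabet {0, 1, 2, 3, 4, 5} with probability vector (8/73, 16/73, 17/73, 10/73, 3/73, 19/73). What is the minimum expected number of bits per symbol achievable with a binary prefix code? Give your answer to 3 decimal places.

2.438 bits/symbol

Repeatedly combine the two least-probable nodes; the expected code length is the sum of the merged weights.
merge 3/73 + 8/73 → 11/73
merge 10/73 + 11/73 → 21/73
merge 16/73 + 17/73 → 33/73
merge 19/73 + 21/73 → 40/73
merge 33/73 + 40/73 → 1
L = 11/73 + 21/73 + 33/73 + 40/73 + 1 = 178/73 ≈ 2.438 bits/symbol.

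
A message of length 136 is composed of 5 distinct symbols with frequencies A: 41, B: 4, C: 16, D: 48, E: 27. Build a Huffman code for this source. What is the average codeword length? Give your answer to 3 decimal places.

2.140 bits/symbol

Probabilities are the counts divided by 136.
Repeatedly combine the two least-probable nodes; the expected code length is the sum of the merged weights.
merge 1/34 + 2/17 → 5/34
merge 5/34 + 27/136 → 47/136
merge 41/136 + 47/136 → 11/17
merge 6/17 + 11/17 → 1
L = 5/34 + 47/136 + 11/17 + 1 = 291/136 ≈ 2.140 bits/symbol.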